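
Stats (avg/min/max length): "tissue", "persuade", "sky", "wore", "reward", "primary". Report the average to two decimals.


Lengths: "tissue"=6, "persuade"=8, "sky"=3, "wore"=4, "reward"=6, "primary"=7
Sum = 34, Count = 6
Average = 34/6 = 5.67
= avg=5.67, min=3, max=8


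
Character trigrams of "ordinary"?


Word: "ordinary" (length 8)
Number of trigrams = 8 - 3 + 1 = 6
  Position 0: "ord"
  Position 1: "rdi"
  Position 2: "din"
  Position 3: "ina"
  Position 4: "nar"
  Position 5: "ary"
Trigrams = "ord", "rdi", "din", "ina", "nar", "ary"


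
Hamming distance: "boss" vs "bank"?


Comparing character by character (same length = 4):
  Pos 0: 'b' vs 'b' =
  Pos 1: 'o' vs 'a' !=
  Pos 2: 's' vs 'n' !=
  Pos 3: 's' vs 'k' !=
Hamming distance = 3


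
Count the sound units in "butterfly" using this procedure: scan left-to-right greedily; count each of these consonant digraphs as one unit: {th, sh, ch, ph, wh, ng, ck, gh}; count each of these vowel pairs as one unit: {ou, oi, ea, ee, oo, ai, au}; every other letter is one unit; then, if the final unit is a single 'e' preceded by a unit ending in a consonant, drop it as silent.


Word: "butterfly" (9 letters)
Left-to-right scan:
  [1] 'b' (letter)
  [2] 'u' (letter)
  [3] 't' (letter)
  [4] 't' (letter)
  [5] 'e' (letter)
  [6] 'r' (letter)
  [7] 'f' (letter)
  [8] 'l' (letter)
  [9] 'y' (letter)
Units from scan: 9
Sound units = 9 units


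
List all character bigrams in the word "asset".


Word: "asset" (length 5)
Number of bigrams = 5 - 2 + 1 = 4
  Position 0: "as"
  Position 1: "ss"
  Position 2: "se"
  Position 3: "et"
Bigrams = "as", "ss", "se", "et"


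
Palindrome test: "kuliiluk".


Word: "kuliiluk"
Reversed: "kuliiluk"
Forward == Backward? kuliiluk == kuliiluk
Palindrome = Yes


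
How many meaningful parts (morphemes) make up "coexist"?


Word: "coexist"
Morphemes: co- / exist
Each morpheme carries meaning
= 2 morphemes


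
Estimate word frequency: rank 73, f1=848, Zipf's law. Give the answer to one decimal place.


Zipf's law: f(r) = f(1) / r
f(1) = 848
f(73) = 848 / 73
= 11.6 occurrences


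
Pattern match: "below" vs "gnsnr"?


Pattern of "below": [0, 1, 2, 3, 4]
Pattern of "gnsnr": [0, 1, 2, 1, 3]
Patterns do not match
Same pattern = No


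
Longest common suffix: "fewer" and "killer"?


Word 1: "fewer"
Word 2: "killer"
Comparing from end:
  Pos -1: 'r' == 'r'
  Pos -2: 'e' == 'e'
  Pos -3: 'w' != 'l' (stop)
LCS = "er" (length 2)


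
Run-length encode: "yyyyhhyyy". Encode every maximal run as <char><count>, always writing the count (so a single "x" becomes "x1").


String: "yyyyhhyyy"
Scanning for consecutive runs:
  'y' x 4
  'h' x 2
  'y' x 3
RLE = "y4h2y3"


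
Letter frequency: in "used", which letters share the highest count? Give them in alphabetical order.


Word: "used"
Letter counts:
  'd': 1
  'e': 1
  's': 1
  'u': 1
Maximum count = 1
Most frequent = 'd', 'e', 's', 'u' (1 time each)


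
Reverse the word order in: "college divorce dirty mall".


Original: "college divorce dirty mall"
Words (1..n): college | divorce | dirty | mall
Reversed (n..1): mall | dirty | divorce | college
Result = "mall dirty divorce college"


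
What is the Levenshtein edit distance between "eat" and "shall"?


Word 1: "eat" (length 3)
Word 2: "shall" (length 5)
One optimal edit sequence (insert/delete/substitute each cost 1):
  1. insert 's'  (+1)
  2. substitute 'e' -> 'h'  (+1)
  3. keep 'a'
  4. insert 'l'  (+1)
  5. substitute 't' -> 'l'  (+1)
Total edit operations: 4
Edit distance = 4


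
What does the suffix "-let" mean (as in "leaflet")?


Suffix: -let
As in: leaflet -> leaf + -let
Meaning = small


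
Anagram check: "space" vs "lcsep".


Word 1: "space" → sorted: aceps
Word 2: "lcsep" → sorted: celps
Same letters? aceps != celps
Anagram = No


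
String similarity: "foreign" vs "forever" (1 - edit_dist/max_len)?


Word 1: "foreign" (length 7)
Word 2: "forever" (length 7)
One optimal edit sequence:
  1. keep 'f'
  2. keep 'o'
  3. keep 'r'
  4. keep 'e'
  5. substitute 'i' -> 'v'  (+1)
  6. substitute 'g' -> 'e'  (+1)
  7. substitute 'n' -> 'r'  (+1)
Edit distance = 3
Max length = max(7, 7) = 7
Similarity = 1 - 3/7
= 0.5714


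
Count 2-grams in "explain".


Word: "explain" (length 7)
Number of 2-grams = length - 2 + 1 = 7 - 2 + 1
= 6


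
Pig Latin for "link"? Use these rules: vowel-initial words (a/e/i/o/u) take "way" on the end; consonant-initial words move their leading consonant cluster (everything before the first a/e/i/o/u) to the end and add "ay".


Word: "link"
Starts with consonant(s) → move to end, add 'ay'
Consonant cluster: "l"
Pig Latin = "inklay"


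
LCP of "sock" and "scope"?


Word 1: "sock"
Word 2: "scope"
Comparing from start:
  Pos 0: 's' == 's'
  Pos 1: 'o' != 'c' (stop)
LCP = "s" (length 1)


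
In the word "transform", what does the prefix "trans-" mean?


Prefix: trans-
As in: transform -> trans- + form
Meaning = across


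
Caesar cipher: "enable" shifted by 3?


Word: "enable"
Shift: 3
Each letter → (letter + shift) mod 26:
  'e' (4) + 3 = 7 → 'h'
  'n' (13) + 3 = 16 → 'q'
  'a' (0) + 3 = 3 → 'd'
  'b' (1) + 3 = 4 → 'e'
  'l' (11) + 3 = 14 → 'o'
  'e' (4) + 3 = 7 → 'h'
Result = "hqdeoh"


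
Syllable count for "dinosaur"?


Word: "dinosaur"
Syllable breakdown: di | no | saur
Counting: 3 parts
= 3 syllables


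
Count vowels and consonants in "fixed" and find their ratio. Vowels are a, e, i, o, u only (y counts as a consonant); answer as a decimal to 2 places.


Word: "fixed"
Vowels (a,e,i,o,u): 2
Consonants: 3
Ratio = 2/3
= 0.67


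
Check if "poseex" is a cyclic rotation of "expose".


Word: "expose", Candidate: "poseex"
Method: check if candidate is substring of word+word
"exposeexpose" contains "poseex"? Yes
Is rotation = Yes


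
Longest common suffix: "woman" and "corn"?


Word 1: "woman"
Word 2: "corn"
Comparing from end:
  Pos -1: 'n' == 'n'
  Pos -2: 'a' != 'r' (stop)
LCS = "n" (length 1)


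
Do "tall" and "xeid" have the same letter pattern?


Pattern of "tall": [0, 1, 2, 2]
Pattern of "xeid": [0, 1, 2, 3]
Patterns do not match
Same pattern = No


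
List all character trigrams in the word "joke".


Word: "joke" (length 4)
Number of trigrams = 4 - 3 + 1 = 2
  Position 0: "jok"
  Position 1: "oke"
Trigrams = "jok", "oke"


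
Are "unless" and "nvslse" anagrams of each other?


Word 1: "unless" → sorted: elnssu
Word 2: "nvslse" → sorted: elnssv
Same letters? elnssu != elnssv
Anagram = No


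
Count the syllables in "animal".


Word: "animal"
Syllable breakdown: an-i-mal
Counting: 3 parts
= 3 syllables


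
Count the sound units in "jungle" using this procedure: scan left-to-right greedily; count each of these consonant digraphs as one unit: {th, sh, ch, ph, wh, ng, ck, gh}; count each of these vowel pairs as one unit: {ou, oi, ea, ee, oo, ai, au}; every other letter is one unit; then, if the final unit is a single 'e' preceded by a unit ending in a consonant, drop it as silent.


Word: "jungle" (6 letters)
Left-to-right scan:
  [1] 'j' (letter)
  [2] 'u' (letter)
  [3] 'ng' (digraph)
  [4] 'l' (letter)
  [5] 'e' (letter)
Units from scan: 5
Final unit is 'e' after a consonant -> drop as silent (-1)
Sound units = 4 units


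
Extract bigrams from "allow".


Word: "allow" (length 5)
Number of bigrams = 5 - 2 + 1 = 4
  Position 0: "al"
  Position 1: "ll"
  Position 2: "lo"
  Position 3: "ow"
Bigrams = "al", "ll", "lo", "ow"


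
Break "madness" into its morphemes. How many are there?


Word: "madness"
Morphemes: mad | -ness
Each morpheme carries meaning
= 2 morphemes


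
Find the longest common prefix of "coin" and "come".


Word 1: "coin"
Word 2: "come"
Comparing from start:
  Pos 0: 'c' == 'c'
  Pos 1: 'o' == 'o'
  Pos 2: 'i' != 'm' (stop)
LCP = "co" (length 2)


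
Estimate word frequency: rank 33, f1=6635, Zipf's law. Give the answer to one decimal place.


Zipf's law: f(r) = f(1) / r
f(1) = 6635
f(33) = 6635 / 33
= 201.1 occurrences


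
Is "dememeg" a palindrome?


Word: "dememeg"
Reversed: "gememed"
Forward == Backward? dememeg != gememed
Palindrome = No


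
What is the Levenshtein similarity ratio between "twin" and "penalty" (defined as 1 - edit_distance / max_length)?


Word 1: "twin" (length 4)
Word 2: "penalty" (length 7)
One optimal edit sequence:
  1. insert 'p'  (+1)
  2. insert 'e'  (+1)
  3. insert 'n'  (+1)
  4. substitute 't' -> 'a'  (+1)
  5. substitute 'w' -> 'l'  (+1)
  6. substitute 'i' -> 't'  (+1)
  7. substitute 'n' -> 'y'  (+1)
Edit distance = 7
Max length = max(4, 7) = 7
Similarity = 1 - 7/7
= 0.0000


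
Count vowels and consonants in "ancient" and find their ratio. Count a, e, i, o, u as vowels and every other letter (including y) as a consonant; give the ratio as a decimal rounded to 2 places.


Word: "ancient"
Vowels (a,e,i,o,u): 3
Consonants: 4
Ratio = 3/4
= 0.75


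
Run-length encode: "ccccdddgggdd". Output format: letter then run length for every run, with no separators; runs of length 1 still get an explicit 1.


String: "ccccdddgggdd"
Scanning for consecutive runs:
  'c' x 4
  'd' x 3
  'g' x 3
  'd' x 2
RLE = "c4d3g3d2"


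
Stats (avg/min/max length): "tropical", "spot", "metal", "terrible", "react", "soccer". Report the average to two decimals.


Lengths: "tropical"=8, "spot"=4, "metal"=5, "terrible"=8, "react"=5, "soccer"=6
Sum = 36, Count = 6
Average = 36/6 = 6.00
= avg=6.00, min=4, max=8


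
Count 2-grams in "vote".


Word: "vote" (length 4)
Number of 2-grams = length - 2 + 1 = 4 - 2 + 1
= 3


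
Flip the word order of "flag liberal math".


Original: "flag liberal math"
Words (1..n): flag | liberal | math
Reversed (n..1): math | liberal | flag
Result = "math liberal flag"


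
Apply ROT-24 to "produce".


Word: "produce"
Shift: 24
Each letter → (letter + shift) mod 26:
  'p' (15) + 24 = 13 → 'n'
  'r' (17) + 24 = 15 → 'p'
  'o' (14) + 24 = 12 → 'm'
  'd' (3) + 24 = 1 → 'b'
  'u' (20) + 24 = 18 → 's'
  'c' (2) + 24 = 0 → 'a'
  'e' (4) + 24 = 2 → 'c'
Result = "npmbsac"


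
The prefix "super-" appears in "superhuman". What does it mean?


Prefix: super-
Example: superhuman (super- + human)
Meaning = above / beyond


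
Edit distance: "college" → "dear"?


Word 1: "college" (length 7)
Word 2: "dear" (length 4)
One optimal edit sequence (insert/delete/substitute each cost 1):
  1. delete 'c'  (+1)
  2. delete 'o'  (+1)
  3. delete 'l'  (+1)
  4. substitute 'l' -> 'd'  (+1)
  5. keep 'e'
  6. substitute 'g' -> 'a'  (+1)
  7. substitute 'e' -> 'r'  (+1)
Total edit operations: 6
Edit distance = 6


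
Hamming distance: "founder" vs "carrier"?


Comparing character by character (same length = 7):
  Pos 0: 'f' vs 'c' !=
  Pos 1: 'o' vs 'a' !=
  Pos 2: 'u' vs 'r' !=
  Pos 3: 'n' vs 'r' !=
  Pos 4: 'd' vs 'i' !=
  Pos 5: 'e' vs 'e' =
  Pos 6: 'r' vs 'r' =
Hamming distance = 5


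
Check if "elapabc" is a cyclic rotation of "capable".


Word: "capable", Candidate: "elapabc"
Method: check if candidate is substring of word+word
"capablecapable" contains "elapabc"? No
Is rotation = No


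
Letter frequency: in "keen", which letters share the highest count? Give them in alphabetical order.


Word: "keen"
Letter counts:
  'e': 2
  'k': 1
  'n': 1
Maximum count = 2
Most frequent = 'e' (2 times each)


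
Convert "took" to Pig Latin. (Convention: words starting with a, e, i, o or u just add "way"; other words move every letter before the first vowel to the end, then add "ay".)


Word: "took"
Starts with consonant(s) → move to end, add 'ay'
Consonant cluster: "t"
Pig Latin = "ooktay"


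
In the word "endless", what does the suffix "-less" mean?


Suffix: -less
Example: endless = end + -less
Meaning = without


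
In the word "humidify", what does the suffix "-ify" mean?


Suffix: -ify
As in: humidify -> humid + -ify
Meaning = to make


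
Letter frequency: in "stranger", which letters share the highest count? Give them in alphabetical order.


Word: "stranger"
Letter counts:
  'a': 1
  'e': 1
  'g': 1
  'n': 1
  'r': 2
  's': 1
  't': 1
Maximum count = 2
Most frequent = 'r' (2 times each)


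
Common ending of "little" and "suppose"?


Word 1: "little"
Word 2: "suppose"
Comparing from end:
  Pos -1: 'e' == 'e'
  Pos -2: 'l' != 's' (stop)
LCS = "e" (length 1)


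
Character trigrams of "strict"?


Word: "strict" (length 6)
Number of trigrams = 6 - 3 + 1 = 4
  Position 0: "str"
  Position 1: "tri"
  Position 2: "ric"
  Position 3: "ict"
Trigrams = "str", "tri", "ric", "ict"


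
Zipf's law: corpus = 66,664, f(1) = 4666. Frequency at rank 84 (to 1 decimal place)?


Zipf's law: f(r) = f(1) / r
f(1) = 4666
f(84) = 4666 / 84
= 55.5 occurrences


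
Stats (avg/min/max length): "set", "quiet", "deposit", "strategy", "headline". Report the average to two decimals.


Lengths: "set"=3, "quiet"=5, "deposit"=7, "strategy"=8, "headline"=8
Sum = 31, Count = 5
Average = 31/5 = 6.20
= avg=6.20, min=3, max=8


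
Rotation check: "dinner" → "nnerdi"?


Word: "dinner", Candidate: "nnerdi"
Method: check if candidate is substring of word+word
"dinnerdinner" contains "nnerdi"? Yes
Is rotation = Yes


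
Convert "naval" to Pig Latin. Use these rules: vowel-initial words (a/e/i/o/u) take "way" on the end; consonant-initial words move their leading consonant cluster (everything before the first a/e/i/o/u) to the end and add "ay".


Word: "naval"
Starts with consonant(s) → move to end, add 'ay'
Consonant cluster: "n"
Pig Latin = "avalnay"


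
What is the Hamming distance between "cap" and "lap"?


Comparing character by character (same length = 3):
  Pos 0: 'c' vs 'l' !=
  Pos 1: 'a' vs 'a' =
  Pos 2: 'p' vs 'p' =
Hamming distance = 1


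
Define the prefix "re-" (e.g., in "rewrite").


Prefix: re-
Example: rewrite (re- + write)
Meaning = again


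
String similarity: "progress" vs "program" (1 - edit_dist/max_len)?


Word 1: "progress" (length 8)
Word 2: "program" (length 7)
One optimal edit sequence:
  1. keep 'p'
  2. keep 'r'
  3. keep 'o'
  4. keep 'g'
  5. keep 'r'
  6. delete 'e'  (+1)
  7. substitute 's' -> 'a'  (+1)
  8. substitute 's' -> 'm'  (+1)
Edit distance = 3
Max length = max(8, 7) = 8
Similarity = 1 - 3/8
= 0.6250


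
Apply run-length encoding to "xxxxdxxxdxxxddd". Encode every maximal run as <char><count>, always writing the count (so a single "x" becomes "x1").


String: "xxxxdxxxdxxxddd"
Scanning for consecutive runs:
  'x' x 4
  'd' x 1
  'x' x 3
  'd' x 1
  'x' x 3
  'd' x 3
RLE = "x4d1x3d1x3d3"


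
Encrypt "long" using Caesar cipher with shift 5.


Word: "long"
Shift: 5
Each letter → (letter + shift) mod 26:
  'l' (11) + 5 = 16 → 'q'
  'o' (14) + 5 = 19 → 't'
  'n' (13) + 5 = 18 → 's'
  'g' (6) + 5 = 11 → 'l'
Result = "qtsl"


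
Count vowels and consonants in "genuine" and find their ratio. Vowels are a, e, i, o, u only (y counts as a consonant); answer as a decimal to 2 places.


Word: "genuine"
Vowels (a,e,i,o,u): 4
Consonants: 3
Ratio = 4/3
= 1.33


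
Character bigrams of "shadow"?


Word: "shadow" (length 6)
Number of bigrams = 6 - 2 + 1 = 5
  Position 0: "sh"
  Position 1: "ha"
  Position 2: "ad"
  Position 3: "do"
  Position 4: "ow"
Bigrams = "sh", "ha", "ad", "do", "ow"


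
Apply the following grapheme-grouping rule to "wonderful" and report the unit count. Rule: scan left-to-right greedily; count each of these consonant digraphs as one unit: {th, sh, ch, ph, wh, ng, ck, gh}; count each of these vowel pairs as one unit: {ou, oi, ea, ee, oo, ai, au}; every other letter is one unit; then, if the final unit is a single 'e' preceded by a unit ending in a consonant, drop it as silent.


Word: "wonderful" (9 letters)
Left-to-right scan:
  (1) 'w' (letter)
  (2) 'o' (letter)
  (3) 'n' (letter)
  (4) 'd' (letter)
  (5) 'e' (letter)
  (6) 'r' (letter)
  (7) 'f' (letter)
  (8) 'u' (letter)
  (9) 'l' (letter)
Units from scan: 9
Sound units = 9 units


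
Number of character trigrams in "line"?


Word: "line" (length 4)
Number of 3-grams = length - 3 + 1 = 4 - 3 + 1
= 2


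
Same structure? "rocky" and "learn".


Pattern of "rocky": [0, 1, 2, 3, 4]
Pattern of "learn": [0, 1, 2, 3, 4]
Patterns match
Same pattern = Yes


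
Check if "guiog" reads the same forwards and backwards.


Word: "guiog"
Reversed: "goiug"
Forward == Backward? guiog != goiug
Palindrome = No


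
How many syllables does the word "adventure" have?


Word: "adventure"
Syllable breakdown: ad / ven / ture
Counting: 3 parts
= 3 syllables


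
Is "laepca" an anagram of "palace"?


Word 1: "palace" → sorted: aacelp
Word 2: "laepca" → sorted: aacelp
Same letters? aacelp == aacelp
Anagram = Yes


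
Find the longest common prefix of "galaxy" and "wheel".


Word 1: "galaxy"
Word 2: "wheel"
Comparing from start:
  Pos 0: 'g' != 'w' (stop)
LCP = "" (length 0)


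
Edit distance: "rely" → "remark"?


Word 1: "rely" (length 4)
Word 2: "remark" (length 6)
One optimal edit sequence (insert/delete/substitute each cost 1):
  1. keep 'r'
  2. keep 'e'
  3. insert 'm'  (+1)
  4. insert 'a'  (+1)
  5. substitute 'l' -> 'r'  (+1)
  6. substitute 'y' -> 'k'  (+1)
Total edit operations: 4
Edit distance = 4


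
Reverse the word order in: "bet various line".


Original: "bet various line"
Words (1..n): bet | various | line
Reversed (n..1): line | various | bet
Result = "line various bet"


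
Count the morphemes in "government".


Word: "government"
Morphemes: govern + -ment
Each morpheme carries meaning
= 2 morphemes


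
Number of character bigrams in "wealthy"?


Word: "wealthy" (length 7)
Number of 2-grams = length - 2 + 1 = 7 - 2 + 1
= 6


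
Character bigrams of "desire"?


Word: "desire" (length 6)
Number of bigrams = 6 - 2 + 1 = 5
  Position 0: "de"
  Position 1: "es"
  Position 2: "si"
  Position 3: "ir"
  Position 4: "re"
Bigrams = "de", "es", "si", "ir", "re"


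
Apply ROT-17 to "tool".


Word: "tool"
Shift: 17
Each letter → (letter + shift) mod 26:
  't' (19) + 17 = 10 → 'k'
  'o' (14) + 17 = 5 → 'f'
  'o' (14) + 17 = 5 → 'f'
  'l' (11) + 17 = 2 → 'c'
Result = "kffc"


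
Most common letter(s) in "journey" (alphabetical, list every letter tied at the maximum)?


Word: "journey"
Letter counts:
  'e': 1
  'j': 1
  'n': 1
  'o': 1
  'r': 1
  'u': 1
  'y': 1
Maximum count = 1
Most frequent = 'e', 'j', 'n', 'o', 'r', 'u', 'y' (1 time each)


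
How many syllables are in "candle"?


Word: "candle"
Syllable breakdown: can | dle
Counting: 2 parts
= 2 syllables


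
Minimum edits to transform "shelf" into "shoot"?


Word 1: "shelf" (length 5)
Word 2: "shoot" (length 5)
One optimal edit sequence (insert/delete/substitute each cost 1):
  1. keep 's'
  2. keep 'h'
  3. substitute 'e' -> 'o'  (+1)
  4. substitute 'l' -> 'o'  (+1)
  5. substitute 'f' -> 't'  (+1)
Total edit operations: 3
Edit distance = 3


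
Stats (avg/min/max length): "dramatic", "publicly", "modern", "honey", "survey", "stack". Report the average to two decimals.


Lengths: "dramatic"=8, "publicly"=8, "modern"=6, "honey"=5, "survey"=6, "stack"=5
Sum = 38, Count = 6
Average = 38/6 = 6.33
= avg=6.33, min=5, max=8


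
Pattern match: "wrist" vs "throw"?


Pattern of "wrist": [0, 1, 2, 3, 4]
Pattern of "throw": [0, 1, 2, 3, 4]
Patterns match
Same pattern = Yes


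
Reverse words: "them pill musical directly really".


Original: "them pill musical directly really"
Words (1..n): them | pill | musical | directly | really
Reversed (n..1): really | directly | musical | pill | them
Result = "really directly musical pill them"


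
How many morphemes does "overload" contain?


Word: "overload"
Morphemes: over- / load
Each morpheme carries meaning
= 2 morphemes


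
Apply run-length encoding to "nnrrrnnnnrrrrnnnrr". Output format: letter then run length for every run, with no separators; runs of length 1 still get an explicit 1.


String: "nnrrrnnnnrrrrnnnrr"
Scanning for consecutive runs:
  'n' x 2
  'r' x 3
  'n' x 4
  'r' x 4
  'n' x 3
  'r' x 2
RLE = "n2r3n4r4n3r2"


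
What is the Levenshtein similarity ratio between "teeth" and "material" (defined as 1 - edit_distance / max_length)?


Word 1: "teeth" (length 5)
Word 2: "material" (length 8)
One optimal edit sequence:
  1. insert 'm'  (+1)
  2. insert 'a'  (+1)
  3. keep 't'
  4. keep 'e'
  5. insert 'r'  (+1)
  6. substitute 'e' -> 'i'  (+1)
  7. substitute 't' -> 'a'  (+1)
  8. substitute 'h' -> 'l'  (+1)
Edit distance = 6
Max length = max(5, 8) = 8
Similarity = 1 - 6/8
= 0.2500


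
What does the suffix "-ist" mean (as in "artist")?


Suffix: -ist
Example: artist = art + -ist
Meaning = one who practices


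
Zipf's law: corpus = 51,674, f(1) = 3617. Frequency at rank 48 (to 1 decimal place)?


Zipf's law: f(r) = f(1) / r
f(1) = 3617
f(48) = 3617 / 48
= 75.4 occurrences


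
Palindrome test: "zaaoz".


Word: "zaaoz"
Reversed: "zoaaz"
Forward == Backward? zaaoz != zoaaz
Palindrome = No


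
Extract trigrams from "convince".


Word: "convince" (length 8)
Number of trigrams = 8 - 3 + 1 = 6
  Position 0: "con"
  Position 1: "onv"
  Position 2: "nvi"
  Position 3: "vin"
  Position 4: "inc"
  Position 5: "nce"
Trigrams = "con", "onv", "nvi", "vin", "inc", "nce"


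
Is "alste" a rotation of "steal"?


Word: "steal", Candidate: "alste"
Method: check if candidate is substring of word+word
"stealsteal" contains "alste"? Yes
Is rotation = Yes


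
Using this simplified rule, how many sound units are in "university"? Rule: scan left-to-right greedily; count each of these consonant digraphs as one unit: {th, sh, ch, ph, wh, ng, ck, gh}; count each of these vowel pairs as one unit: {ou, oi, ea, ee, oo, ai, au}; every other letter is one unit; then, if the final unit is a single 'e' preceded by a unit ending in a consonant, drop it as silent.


Word: "university" (10 letters)
Left-to-right scan:
  [1] 'u' (letter)
  [2] 'n' (letter)
  [3] 'i' (letter)
  [4] 'v' (letter)
  [5] 'e' (letter)
  [6] 'r' (letter)
  [7] 's' (letter)
  [8] 'i' (letter)
  [9] 't' (letter)
  [10] 'y' (letter)
Units from scan: 10
Sound units = 10 units


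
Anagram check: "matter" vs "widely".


Word 1: "matter" → sorted: aemrtt
Word 2: "widely" → sorted: deilwy
Same letters? aemrtt != deilwy
Anagram = No


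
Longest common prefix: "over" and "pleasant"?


Word 1: "over"
Word 2: "pleasant"
Comparing from start:
  Pos 0: 'o' != 'p' (stop)
LCP = "" (length 0)


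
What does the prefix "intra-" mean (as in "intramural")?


Prefix: intra-
As in: intramural -> intra- + mural
Meaning = within


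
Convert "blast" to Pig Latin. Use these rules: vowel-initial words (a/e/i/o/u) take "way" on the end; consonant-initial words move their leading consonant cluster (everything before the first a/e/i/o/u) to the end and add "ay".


Word: "blast"
Starts with consonant(s) → move to end, add 'ay'
Consonant cluster: "bl"
Pig Latin = "astblay"


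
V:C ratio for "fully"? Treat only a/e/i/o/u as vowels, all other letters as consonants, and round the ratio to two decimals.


Word: "fully"
Vowels (a,e,i,o,u): 1
Consonants: 4
Ratio = 1/4
= 0.25


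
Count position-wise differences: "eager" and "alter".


Comparing character by character (same length = 5):
  Pos 0: 'e' vs 'a' !=
  Pos 1: 'a' vs 'l' !=
  Pos 2: 'g' vs 't' !=
  Pos 3: 'e' vs 'e' =
  Pos 4: 'r' vs 'r' =
Hamming distance = 3


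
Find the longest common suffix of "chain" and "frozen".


Word 1: "chain"
Word 2: "frozen"
Comparing from end:
  Pos -1: 'n' == 'n'
  Pos -2: 'i' != 'e' (stop)
LCS = "n" (length 1)


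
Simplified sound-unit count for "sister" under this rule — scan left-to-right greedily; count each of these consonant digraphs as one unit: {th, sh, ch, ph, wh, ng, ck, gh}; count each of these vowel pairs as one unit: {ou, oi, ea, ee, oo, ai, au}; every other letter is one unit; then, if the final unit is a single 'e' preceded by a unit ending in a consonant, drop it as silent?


Word: "sister" (6 letters)
Left-to-right scan:
  1. 's' (letter)
  2. 'i' (letter)
  3. 's' (letter)
  4. 't' (letter)
  5. 'e' (letter)
  6. 'r' (letter)
Units from scan: 6
Sound units = 6 units


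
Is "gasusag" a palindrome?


Word: "gasusag"
Reversed: "gasusag"
Forward == Backward? gasusag == gasusag
Palindrome = Yes


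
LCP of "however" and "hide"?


Word 1: "however"
Word 2: "hide"
Comparing from start:
  Pos 0: 'h' == 'h'
  Pos 1: 'o' != 'i' (stop)
LCP = "h" (length 1)


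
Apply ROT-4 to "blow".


Word: "blow"
Shift: 4
Each letter → (letter + shift) mod 26:
  'b' (1) + 4 = 5 → 'f'
  'l' (11) + 4 = 15 → 'p'
  'o' (14) + 4 = 18 → 's'
  'w' (22) + 4 = 0 → 'a'
Result = "fpsa"


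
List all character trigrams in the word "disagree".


Word: "disagree" (length 8)
Number of trigrams = 8 - 3 + 1 = 6
  Position 0: "dis"
  Position 1: "isa"
  Position 2: "sag"
  Position 3: "agr"
  Position 4: "gre"
  Position 5: "ree"
Trigrams = "dis", "isa", "sag", "agr", "gre", "ree"


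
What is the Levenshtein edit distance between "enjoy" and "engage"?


Word 1: "enjoy" (length 5)
Word 2: "engage" (length 6)
One optimal edit sequence (insert/delete/substitute each cost 1):
  1. keep 'e'
  2. keep 'n'
  3. insert 'g'  (+1)
  4. substitute 'j' -> 'a'  (+1)
  5. substitute 'o' -> 'g'  (+1)
  6. substitute 'y' -> 'e'  (+1)
Total edit operations: 4
Edit distance = 4


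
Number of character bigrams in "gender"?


Word: "gender" (length 6)
Number of 2-grams = length - 2 + 1 = 6 - 2 + 1
= 5


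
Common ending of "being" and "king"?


Word 1: "being"
Word 2: "king"
Comparing from end:
  Pos -1: 'g' == 'g'
  Pos -2: 'n' == 'n'
  Pos -3: 'i' == 'i'
  Pos -4: 'e' != 'k' (stop)
LCS = "ing" (length 3)


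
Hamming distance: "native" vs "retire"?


Comparing character by character (same length = 6):
  Pos 0: 'n' vs 'r' !=
  Pos 1: 'a' vs 'e' !=
  Pos 2: 't' vs 't' =
  Pos 3: 'i' vs 'i' =
  Pos 4: 'v' vs 'r' !=
  Pos 5: 'e' vs 'e' =
Hamming distance = 3


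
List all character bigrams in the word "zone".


Word: "zone" (length 4)
Number of bigrams = 4 - 2 + 1 = 3
  Position 0: "zo"
  Position 1: "on"
  Position 2: "ne"
Bigrams = "zo", "on", "ne"


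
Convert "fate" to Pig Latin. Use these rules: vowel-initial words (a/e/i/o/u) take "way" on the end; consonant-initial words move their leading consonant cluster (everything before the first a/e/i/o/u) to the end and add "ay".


Word: "fate"
Starts with consonant(s) → move to end, add 'ay'
Consonant cluster: "f"
Pig Latin = "atefay"


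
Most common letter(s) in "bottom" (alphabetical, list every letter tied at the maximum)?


Word: "bottom"
Letter counts:
  'b': 1
  'm': 1
  'o': 2
  't': 2
Maximum count = 2
Most frequent = 'o', 't' (2 times each)


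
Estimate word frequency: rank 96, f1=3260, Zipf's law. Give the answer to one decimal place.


Zipf's law: f(r) = f(1) / r
f(1) = 3260
f(96) = 3260 / 96
= 34.0 occurrences


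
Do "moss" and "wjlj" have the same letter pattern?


Pattern of "moss": [0, 1, 2, 2]
Pattern of "wjlj": [0, 1, 2, 1]
Patterns do not match
Same pattern = No


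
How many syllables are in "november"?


Word: "november"
Syllable breakdown: no / vem / ber
Counting: 3 parts
= 3 syllables


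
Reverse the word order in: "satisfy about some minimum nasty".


Original: "satisfy about some minimum nasty"
Words (1..n): satisfy | about | some | minimum | nasty
Reversed (n..1): nasty | minimum | some | about | satisfy
Result = "nasty minimum some about satisfy"


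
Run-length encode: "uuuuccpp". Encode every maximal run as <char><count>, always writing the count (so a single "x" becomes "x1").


String: "uuuuccpp"
Scanning for consecutive runs:
  'u' x 4
  'c' x 2
  'p' x 2
RLE = "u4c2p2"


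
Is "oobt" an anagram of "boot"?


Word 1: "boot" → sorted: boot
Word 2: "oobt" → sorted: boot
Same letters? boot == boot
Anagram = Yes


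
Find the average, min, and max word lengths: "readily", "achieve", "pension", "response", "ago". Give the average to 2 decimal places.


Lengths: "readily"=7, "achieve"=7, "pension"=7, "response"=8, "ago"=3
Sum = 32, Count = 5
Average = 32/5 = 6.40
= avg=6.40, min=3, max=8


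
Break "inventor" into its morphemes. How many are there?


Word: "inventor"
Morphemes: invent | -or
Each morpheme carries meaning
= 2 morphemes


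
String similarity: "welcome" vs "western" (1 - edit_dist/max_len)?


Word 1: "welcome" (length 7)
Word 2: "western" (length 7)
One optimal edit sequence:
  1. keep 'w'
  2. keep 'e'
  3. substitute 'l' -> 's'  (+1)
  4. substitute 'c' -> 't'  (+1)
  5. substitute 'o' -> 'e'  (+1)
  6. substitute 'm' -> 'r'  (+1)
  7. substitute 'e' -> 'n'  (+1)
Edit distance = 5
Max length = max(7, 7) = 7
Similarity = 1 - 5/7
= 0.2857


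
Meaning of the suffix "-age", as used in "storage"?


Suffix: -age
Example: storage = store + -age, with a spelling change
Meaning = result / collection


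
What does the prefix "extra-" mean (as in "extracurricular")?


Prefix: extra-
Example: extracurricular = extra- + curricular
Meaning = beyond


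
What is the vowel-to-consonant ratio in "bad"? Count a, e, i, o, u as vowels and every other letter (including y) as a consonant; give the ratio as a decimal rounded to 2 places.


Word: "bad"
Vowels (a,e,i,o,u): 1
Consonants: 2
Ratio = 1/2
= 0.50


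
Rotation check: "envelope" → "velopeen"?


Word: "envelope", Candidate: "velopeen"
Method: check if candidate is substring of word+word
"envelopeenvelope" contains "velopeen"? Yes
Is rotation = Yes


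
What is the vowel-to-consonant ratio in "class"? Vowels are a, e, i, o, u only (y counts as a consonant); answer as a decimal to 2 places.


Word: "class"
Vowels (a,e,i,o,u): 1
Consonants: 4
Ratio = 1/4
= 0.25


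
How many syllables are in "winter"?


Word: "winter"
Syllable breakdown: win / ter
Counting: 2 parts
= 2 syllables


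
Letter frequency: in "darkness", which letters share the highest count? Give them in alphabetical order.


Word: "darkness"
Letter counts:
  'a': 1
  'd': 1
  'e': 1
  'k': 1
  'n': 1
  'r': 1
  's': 2
Maximum count = 2
Most frequent = 's' (2 times each)


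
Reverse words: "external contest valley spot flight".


Original: "external contest valley spot flight"
Words (1..n): external | contest | valley | spot | flight
Reversed (n..1): flight | spot | valley | contest | external
Result = "flight spot valley contest external"


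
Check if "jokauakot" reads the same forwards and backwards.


Word: "jokauakot"
Reversed: "tokauakoj"
Forward == Backward? jokauakot != tokauakoj
Palindrome = No


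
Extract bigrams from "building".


Word: "building" (length 8)
Number of bigrams = 8 - 2 + 1 = 7
  Position 0: "bu"
  Position 1: "ui"
  Position 2: "il"
  Position 3: "ld"
  Position 4: "di"
  Position 5: "in"
  Position 6: "ng"
Bigrams = "bu", "ui", "il", "ld", "di", "in", "ng"


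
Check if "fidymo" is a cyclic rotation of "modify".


Word: "modify", Candidate: "fidymo"
Method: check if candidate is substring of word+word
"modifymodify" contains "fidymo"? No
Is rotation = No


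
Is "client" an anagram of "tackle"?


Word 1: "tackle" → sorted: aceklt
Word 2: "client" → sorted: ceilnt
Same letters? aceklt != ceilnt
Anagram = No


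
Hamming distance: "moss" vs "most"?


Comparing character by character (same length = 4):
  Pos 0: 'm' vs 'm' =
  Pos 1: 'o' vs 'o' =
  Pos 2: 's' vs 's' =
  Pos 3: 's' vs 't' !=
Hamming distance = 1


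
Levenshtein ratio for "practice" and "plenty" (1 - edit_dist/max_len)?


Word 1: "practice" (length 8)
Word 2: "plenty" (length 6)
One optimal edit sequence:
  1. keep 'p'
  2. substitute 'r' -> 'l'  (+1)
  3. substitute 'a' -> 'e'  (+1)
  4. substitute 'c' -> 'n'  (+1)
  5. keep 't'
  6. delete 'i'  (+1)
  7. delete 'c'  (+1)
  8. substitute 'e' -> 'y'  (+1)
Edit distance = 6
Max length = max(8, 6) = 8
Similarity = 1 - 6/8
= 0.2500


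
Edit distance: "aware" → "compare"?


Word 1: "aware" (length 5)
Word 2: "compare" (length 7)
One optimal edit sequence (insert/delete/substitute each cost 1):
  1. insert 'c'  (+1)
  2. insert 'o'  (+1)
  3. substitute 'a' -> 'm'  (+1)
  4. substitute 'w' -> 'p'  (+1)
  5. keep 'a'
  6. keep 'r'
  7. keep 'e'
Total edit operations: 4
Edit distance = 4


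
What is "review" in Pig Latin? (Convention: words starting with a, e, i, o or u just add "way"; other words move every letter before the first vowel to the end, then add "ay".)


Word: "review"
Starts with consonant(s) → move to end, add 'ay'
Consonant cluster: "r"
Pig Latin = "eviewray"


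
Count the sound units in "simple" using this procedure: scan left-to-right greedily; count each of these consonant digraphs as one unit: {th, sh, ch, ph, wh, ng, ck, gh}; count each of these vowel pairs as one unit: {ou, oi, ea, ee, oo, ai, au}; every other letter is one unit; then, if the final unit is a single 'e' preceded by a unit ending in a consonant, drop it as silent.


Word: "simple" (6 letters)
Left-to-right scan:
  1. 's' (letter)
  2. 'i' (letter)
  3. 'm' (letter)
  4. 'p' (letter)
  5. 'l' (letter)
  6. 'e' (letter)
Units from scan: 6
Final unit is 'e' after a consonant -> drop as silent (-1)
Sound units = 5 units


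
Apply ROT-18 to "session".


Word: "session"
Shift: 18
Each letter → (letter + shift) mod 26:
  's' (18) + 18 = 10 → 'k'
  'e' (4) + 18 = 22 → 'w'
  's' (18) + 18 = 10 → 'k'
  's' (18) + 18 = 10 → 'k'
  'i' (8) + 18 = 0 → 'a'
  'o' (14) + 18 = 6 → 'g'
  'n' (13) + 18 = 5 → 'f'
Result = "kwkkagf"


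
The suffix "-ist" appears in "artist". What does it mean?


Suffix: -ist
Example: artist (art + -ist)
Meaning = one who practices


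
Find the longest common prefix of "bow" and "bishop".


Word 1: "bow"
Word 2: "bishop"
Comparing from start:
  Pos 0: 'b' == 'b'
  Pos 1: 'o' != 'i' (stop)
LCP = "b" (length 1)


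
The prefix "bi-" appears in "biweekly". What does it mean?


Prefix: bi-
Example: biweekly (bi- + weekly)
Meaning = two


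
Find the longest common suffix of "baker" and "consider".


Word 1: "baker"
Word 2: "consider"
Comparing from end:
  Pos -1: 'r' == 'r'
  Pos -2: 'e' == 'e'
  Pos -3: 'k' != 'd' (stop)
LCS = "er" (length 2)


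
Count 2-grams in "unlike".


Word: "unlike" (length 6)
Number of 2-grams = length - 2 + 1 = 6 - 2 + 1
= 5


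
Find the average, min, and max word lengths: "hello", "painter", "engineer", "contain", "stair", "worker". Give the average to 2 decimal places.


Lengths: "hello"=5, "painter"=7, "engineer"=8, "contain"=7, "stair"=5, "worker"=6
Sum = 38, Count = 6
Average = 38/6 = 6.33
= avg=6.33, min=5, max=8


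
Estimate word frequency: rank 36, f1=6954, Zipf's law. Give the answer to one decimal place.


Zipf's law: f(r) = f(1) / r
f(1) = 6954
f(36) = 6954 / 36
= 193.2 occurrences


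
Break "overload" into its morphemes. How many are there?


Word: "overload"
Morphemes: over- / load
Each morpheme carries meaning
= 2 morphemes


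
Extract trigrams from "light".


Word: "light" (length 5)
Number of trigrams = 5 - 3 + 1 = 3
  Position 0: "lig"
  Position 1: "igh"
  Position 2: "ght"
Trigrams = "lig", "igh", "ght"


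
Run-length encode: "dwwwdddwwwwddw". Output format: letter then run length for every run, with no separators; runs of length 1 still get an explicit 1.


String: "dwwwdddwwwwddw"
Scanning for consecutive runs:
  'd' x 1
  'w' x 3
  'd' x 3
  'w' x 4
  'd' x 2
  'w' x 1
RLE = "d1w3d3w4d2w1"


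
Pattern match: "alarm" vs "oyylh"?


Pattern of "alarm": [0, 1, 0, 2, 3]
Pattern of "oyylh": [0, 1, 1, 2, 3]
Patterns do not match
Same pattern = No


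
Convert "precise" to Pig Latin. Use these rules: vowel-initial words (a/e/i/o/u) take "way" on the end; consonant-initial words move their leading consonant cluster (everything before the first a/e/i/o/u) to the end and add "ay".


Word: "precise"
Starts with consonant(s) → move to end, add 'ay'
Consonant cluster: "pr"
Pig Latin = "ecisepray"


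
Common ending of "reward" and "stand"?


Word 1: "reward"
Word 2: "stand"
Comparing from end:
  Pos -1: 'd' == 'd'
  Pos -2: 'r' != 'n' (stop)
LCS = "d" (length 1)


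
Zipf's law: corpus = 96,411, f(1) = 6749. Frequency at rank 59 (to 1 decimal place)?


Zipf's law: f(r) = f(1) / r
f(1) = 6749
f(59) = 6749 / 59
= 114.4 occurrences


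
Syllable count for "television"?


Word: "television"
Syllable breakdown: tel / e / vi / sion
Counting: 4 parts
= 4 syllables


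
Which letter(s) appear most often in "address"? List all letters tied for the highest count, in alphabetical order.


Word: "address"
Letter counts:
  'a': 1
  'd': 2
  'e': 1
  'r': 1
  's': 2
Maximum count = 2
Most frequent = 'd', 's' (2 times each)


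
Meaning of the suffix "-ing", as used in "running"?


Suffix: -ing
Example: running = run + -ing, with a spelling change
Meaning = present participle


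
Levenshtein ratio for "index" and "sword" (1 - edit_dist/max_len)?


Word 1: "index" (length 5)
Word 2: "sword" (length 5)
One optimal edit sequence:
  1. substitute 'i' -> 's'  (+1)
  2. substitute 'n' -> 'w'  (+1)
  3. substitute 'd' -> 'o'  (+1)
  4. substitute 'e' -> 'r'  (+1)
  5. substitute 'x' -> 'd'  (+1)
Edit distance = 5
Max length = max(5, 5) = 5
Similarity = 1 - 5/5
= 0.0000


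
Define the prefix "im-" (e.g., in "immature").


Prefix: im-
Example: immature = im- + mature
Meaning = not / into


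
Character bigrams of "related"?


Word: "related" (length 7)
Number of bigrams = 7 - 2 + 1 = 6
  Position 0: "re"
  Position 1: "el"
  Position 2: "la"
  Position 3: "at"
  Position 4: "te"
  Position 5: "ed"
Bigrams = "re", "el", "la", "at", "te", "ed"


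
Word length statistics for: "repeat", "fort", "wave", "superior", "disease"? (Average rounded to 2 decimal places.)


Lengths: "repeat"=6, "fort"=4, "wave"=4, "superior"=8, "disease"=7
Sum = 29, Count = 5
Average = 29/5 = 5.80
= avg=5.80, min=4, max=8


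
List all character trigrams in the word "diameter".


Word: "diameter" (length 8)
Number of trigrams = 8 - 3 + 1 = 6
  Position 0: "dia"
  Position 1: "iam"
  Position 2: "ame"
  Position 3: "met"
  Position 4: "ete"
  Position 5: "ter"
Trigrams = "dia", "iam", "ame", "met", "ete", "ter"


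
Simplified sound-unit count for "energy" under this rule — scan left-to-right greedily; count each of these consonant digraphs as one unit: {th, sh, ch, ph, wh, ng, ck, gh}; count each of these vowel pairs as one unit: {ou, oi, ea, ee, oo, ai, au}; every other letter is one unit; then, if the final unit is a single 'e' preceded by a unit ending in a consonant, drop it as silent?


Word: "energy" (6 letters)
Left-to-right scan:
  1. 'e' (letter)
  2. 'n' (letter)
  3. 'e' (letter)
  4. 'r' (letter)
  5. 'g' (letter)
  6. 'y' (letter)
Units from scan: 6
Sound units = 6 units


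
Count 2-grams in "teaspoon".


Word: "teaspoon" (length 8)
Number of 2-grams = length - 2 + 1 = 8 - 2 + 1
= 7


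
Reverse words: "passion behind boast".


Original: "passion behind boast"
Words (1..n): passion | behind | boast
Reversed (n..1): boast | behind | passion
Result = "boast behind passion"


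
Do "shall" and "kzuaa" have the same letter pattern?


Pattern of "shall": [0, 1, 2, 3, 3]
Pattern of "kzuaa": [0, 1, 2, 3, 3]
Patterns match
Same pattern = Yes


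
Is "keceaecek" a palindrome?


Word: "keceaecek"
Reversed: "keceaecek"
Forward == Backward? keceaecek == keceaecek
Palindrome = Yes


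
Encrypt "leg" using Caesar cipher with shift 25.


Word: "leg"
Shift: 25
Each letter → (letter + shift) mod 26:
  'l' (11) + 25 = 10 → 'k'
  'e' (4) + 25 = 3 → 'd'
  'g' (6) + 25 = 5 → 'f'
Result = "kdf"
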